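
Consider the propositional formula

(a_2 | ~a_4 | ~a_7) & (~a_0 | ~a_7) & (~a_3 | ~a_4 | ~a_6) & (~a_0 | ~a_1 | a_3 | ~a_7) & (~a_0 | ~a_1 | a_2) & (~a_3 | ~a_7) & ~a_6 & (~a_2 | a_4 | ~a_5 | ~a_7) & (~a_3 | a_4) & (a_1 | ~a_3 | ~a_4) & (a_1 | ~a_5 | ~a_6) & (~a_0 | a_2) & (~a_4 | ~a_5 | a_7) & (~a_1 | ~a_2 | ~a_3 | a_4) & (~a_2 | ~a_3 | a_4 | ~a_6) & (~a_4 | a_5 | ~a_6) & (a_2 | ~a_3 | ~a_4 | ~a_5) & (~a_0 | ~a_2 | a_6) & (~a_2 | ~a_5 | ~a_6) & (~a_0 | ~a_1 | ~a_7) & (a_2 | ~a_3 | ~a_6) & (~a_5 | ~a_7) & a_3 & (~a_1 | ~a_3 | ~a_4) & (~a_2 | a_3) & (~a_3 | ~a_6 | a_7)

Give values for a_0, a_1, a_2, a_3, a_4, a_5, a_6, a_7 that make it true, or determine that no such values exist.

The formula is unsatisfiable.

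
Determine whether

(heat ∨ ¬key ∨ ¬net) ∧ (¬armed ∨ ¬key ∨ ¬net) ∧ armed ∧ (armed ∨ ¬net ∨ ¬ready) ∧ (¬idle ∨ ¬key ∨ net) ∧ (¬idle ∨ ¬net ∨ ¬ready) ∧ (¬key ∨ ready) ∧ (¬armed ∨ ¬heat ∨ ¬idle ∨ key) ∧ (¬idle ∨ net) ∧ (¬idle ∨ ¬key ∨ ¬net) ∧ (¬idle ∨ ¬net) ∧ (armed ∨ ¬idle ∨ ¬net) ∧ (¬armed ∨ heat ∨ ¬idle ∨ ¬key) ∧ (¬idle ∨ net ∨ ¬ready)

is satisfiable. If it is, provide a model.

heat: True, idle: False, net: True, armed: True, ready: True, key: False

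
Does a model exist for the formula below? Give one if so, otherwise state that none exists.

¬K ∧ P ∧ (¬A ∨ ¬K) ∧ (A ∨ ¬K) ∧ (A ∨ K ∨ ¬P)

P = True, K = False, A = True

Unit clause (¬K) forces K = False.
Unit clause (P) forces P = True.
In (A ∨ K ∨ ¬P) only A is left, so A = True.
Check each clause:
  (¬K): ¬K holds.
  (P): P holds.
  (¬A ∨ ¬K): ¬K holds.
  (A ∨ ¬K): A holds.
  (A ∨ K ∨ ¬P): A holds.
All clauses satisfied.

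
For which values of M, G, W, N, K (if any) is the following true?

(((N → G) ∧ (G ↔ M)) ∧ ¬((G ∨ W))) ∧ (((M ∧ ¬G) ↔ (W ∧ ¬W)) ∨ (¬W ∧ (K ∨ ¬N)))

M=F, G=F, W=F, N=F, K=T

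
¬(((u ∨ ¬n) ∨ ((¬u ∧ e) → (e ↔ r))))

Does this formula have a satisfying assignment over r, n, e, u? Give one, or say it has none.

r=F; n=T; e=T; u=F

  ¬(((u ∨ ¬n) ∨ ((¬u ∧ e) → (e ↔ r)))) = True
    (u ∨ ¬n) ∨ ((¬u ∧ e) → (e ↔ r)) = False
      u ∨ ¬n = False
        ¬n = False
      (¬u ∧ e) → (e ↔ r) = False
        ¬u ∧ e = True
          ¬u = True
        e ↔ r = False
The formula evaluates to True.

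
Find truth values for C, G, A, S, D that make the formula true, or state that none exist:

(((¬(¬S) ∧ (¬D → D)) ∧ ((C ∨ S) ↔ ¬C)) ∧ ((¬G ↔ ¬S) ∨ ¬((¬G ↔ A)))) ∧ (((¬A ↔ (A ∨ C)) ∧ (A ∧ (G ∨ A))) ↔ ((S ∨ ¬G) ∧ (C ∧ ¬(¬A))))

C = False, G = True, A = True, S = True, D = True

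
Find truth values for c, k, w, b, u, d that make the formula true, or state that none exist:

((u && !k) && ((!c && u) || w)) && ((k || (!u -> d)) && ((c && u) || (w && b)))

c = False, k = False, w = True, b = True, u = True, d = True

  (u && !k) && ((!c && u) || w) = True
    u && !k = True
      !k = True
    (!c && u) || w = True
      !c && u = True
        !c = True
  (k || (!u -> d)) && ((c && u) || (w && b)) = True
    k || (!u -> d) = True
      !u -> d = True
        !u = False
    (c && u) || (w && b) = True
      c && u = False
      w && b = True
Both conjuncts True, so the formula holds.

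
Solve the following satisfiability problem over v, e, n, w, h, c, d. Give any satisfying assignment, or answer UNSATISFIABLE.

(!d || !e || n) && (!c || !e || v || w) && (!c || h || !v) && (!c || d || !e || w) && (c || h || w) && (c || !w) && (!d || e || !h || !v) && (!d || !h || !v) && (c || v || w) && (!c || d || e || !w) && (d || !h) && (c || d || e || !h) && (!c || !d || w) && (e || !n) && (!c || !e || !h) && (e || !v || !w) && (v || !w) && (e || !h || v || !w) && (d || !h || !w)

Set v = False.
  then (v || !w) forces w = False.
  then (c || v || w) forces c = True.
  then (!c || !d || w) forces d = False.
  then (!c || !e || v || w) forces e = False.
  then (d || !h) forces h = False.
  then (e || !n) forces n = False.
All clauses satisfied.

v = False, e = False, n = False, w = False, h = False, c = True, d = False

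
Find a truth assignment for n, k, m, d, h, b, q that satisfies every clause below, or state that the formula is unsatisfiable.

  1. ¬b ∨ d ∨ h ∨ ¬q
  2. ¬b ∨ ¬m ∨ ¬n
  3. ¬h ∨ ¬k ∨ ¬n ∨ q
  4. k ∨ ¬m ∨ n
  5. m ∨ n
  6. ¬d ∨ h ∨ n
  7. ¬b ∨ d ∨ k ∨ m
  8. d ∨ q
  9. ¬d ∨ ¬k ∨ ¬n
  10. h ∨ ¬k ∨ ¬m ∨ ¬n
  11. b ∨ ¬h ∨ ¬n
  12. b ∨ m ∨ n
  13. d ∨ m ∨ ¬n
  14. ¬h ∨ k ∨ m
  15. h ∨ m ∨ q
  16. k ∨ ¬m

Set n = False.
  then (m ∨ n) forces m = True.
  then (k ∨ ¬m) forces k = True.
Set d = True.
  then (¬d ∨ h ∨ n) forces h = True.
Set b = True.
Set q = True.
All clauses satisfied.

n=F; k=T; m=T; d=T; h=T; b=T; q=T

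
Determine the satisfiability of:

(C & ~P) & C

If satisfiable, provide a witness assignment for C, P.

C: True; P: False

  C & ~P = True
    ~P = True
Both conjuncts True, so the formula holds.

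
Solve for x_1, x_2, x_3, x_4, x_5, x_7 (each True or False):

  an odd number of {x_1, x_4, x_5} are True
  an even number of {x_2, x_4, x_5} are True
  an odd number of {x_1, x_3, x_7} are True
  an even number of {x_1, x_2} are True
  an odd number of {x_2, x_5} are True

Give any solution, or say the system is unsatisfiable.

Unsatisfiable — no assignment works.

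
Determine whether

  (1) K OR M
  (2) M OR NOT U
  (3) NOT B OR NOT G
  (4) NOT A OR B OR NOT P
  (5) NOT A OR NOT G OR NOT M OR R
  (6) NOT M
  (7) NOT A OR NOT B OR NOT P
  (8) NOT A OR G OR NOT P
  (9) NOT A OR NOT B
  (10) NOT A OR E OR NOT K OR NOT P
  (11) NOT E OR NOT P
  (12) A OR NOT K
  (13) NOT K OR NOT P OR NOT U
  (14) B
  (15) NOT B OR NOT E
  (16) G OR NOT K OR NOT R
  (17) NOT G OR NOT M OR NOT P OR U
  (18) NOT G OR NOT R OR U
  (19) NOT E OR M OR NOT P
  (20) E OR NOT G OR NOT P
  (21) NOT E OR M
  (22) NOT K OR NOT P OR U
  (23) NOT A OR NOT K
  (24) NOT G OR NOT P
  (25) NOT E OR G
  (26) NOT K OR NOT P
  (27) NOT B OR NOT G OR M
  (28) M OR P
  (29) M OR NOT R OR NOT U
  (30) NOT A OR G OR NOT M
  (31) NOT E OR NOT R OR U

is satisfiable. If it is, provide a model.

Case M = True:
  Clause (NOT M) is falsified — contradiction.
Case M = False:
  (K OR M) forces K = True.
  (M OR NOT U) forces U = False.
  (A OR NOT K) forces A = True.
  Clause (NOT A OR NOT K) is falsified — contradiction.
Both cases fail, so the formula is unsatisfiable.

Unsatisfiable — no assignment works.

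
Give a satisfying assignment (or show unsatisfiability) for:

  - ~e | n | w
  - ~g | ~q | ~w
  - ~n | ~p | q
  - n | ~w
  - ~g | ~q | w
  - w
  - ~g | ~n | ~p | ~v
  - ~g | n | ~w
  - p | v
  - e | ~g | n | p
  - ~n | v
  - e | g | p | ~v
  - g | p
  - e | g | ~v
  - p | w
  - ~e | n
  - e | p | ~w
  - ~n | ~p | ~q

Unit clause (w) forces w = True.
In (n | ~w) only n is left, so n = True.
In (~n | v) only v is left, so v = True.
Try p = True:
  (~n | ~p | q) forces q = True.
  clause (~n | ~p | ~q) is falsified — backtrack.
So p = False.
  then (g | p) forces g = True.
  then (e | p | ~w) forces e = True.
  then (~g | ~q | ~w) forces q = False.
All clauses satisfied.

p: False, v: True, q: False, w: True, n: True, e: True, g: True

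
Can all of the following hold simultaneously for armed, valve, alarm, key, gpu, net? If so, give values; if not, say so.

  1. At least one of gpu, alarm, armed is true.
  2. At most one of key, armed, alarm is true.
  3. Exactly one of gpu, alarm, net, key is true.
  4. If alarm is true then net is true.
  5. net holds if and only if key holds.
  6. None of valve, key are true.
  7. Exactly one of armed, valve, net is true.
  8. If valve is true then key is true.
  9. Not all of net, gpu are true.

armed = True, valve = False, alarm = False, key = False, gpu = True, net = False

  (1) {gpu, alarm, armed}: 2 true — at least one ✓
  (2) {key, armed, alarm}: 1 true — at most one ✓
  (3) {gpu, alarm, net, key}: 1 true — exactly one ✓
  (4) alarm=F ⇒ net: vacuous ✓
  (5) net=F, key=F — same ✓
  (6) {valve, key}: 0 true — none ✓
  (7) {armed, valve, net}: 1 true — exactly one ✓
  (8) valve=F ⇒ key: vacuous ✓
  (9) {net, gpu}: 1/2 true — not all ✓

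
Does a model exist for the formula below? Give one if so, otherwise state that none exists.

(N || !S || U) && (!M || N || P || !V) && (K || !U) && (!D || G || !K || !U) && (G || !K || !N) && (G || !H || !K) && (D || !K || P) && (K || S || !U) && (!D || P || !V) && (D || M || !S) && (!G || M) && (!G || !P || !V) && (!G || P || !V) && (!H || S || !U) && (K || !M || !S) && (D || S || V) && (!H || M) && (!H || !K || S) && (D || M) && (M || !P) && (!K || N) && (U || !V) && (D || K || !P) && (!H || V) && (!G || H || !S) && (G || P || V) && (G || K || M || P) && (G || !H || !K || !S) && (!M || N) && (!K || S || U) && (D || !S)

G=T; H=F; P=T; N=T; M=T; D=T; V=F; S=F; K=F; U=F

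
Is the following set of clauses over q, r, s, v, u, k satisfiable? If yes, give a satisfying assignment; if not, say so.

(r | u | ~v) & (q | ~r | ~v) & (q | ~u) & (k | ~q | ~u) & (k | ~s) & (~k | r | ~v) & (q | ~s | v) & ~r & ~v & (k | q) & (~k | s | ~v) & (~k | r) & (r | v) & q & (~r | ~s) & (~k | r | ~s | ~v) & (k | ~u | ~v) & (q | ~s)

Case r = True:
  Clause (~r) is falsified — contradiction.
Case r = False:
  (~v) forces v = False.
  Clause (r | v) is falsified — contradiction.
Both cases fail, so the formula is unsatisfiable.

Unsatisfiable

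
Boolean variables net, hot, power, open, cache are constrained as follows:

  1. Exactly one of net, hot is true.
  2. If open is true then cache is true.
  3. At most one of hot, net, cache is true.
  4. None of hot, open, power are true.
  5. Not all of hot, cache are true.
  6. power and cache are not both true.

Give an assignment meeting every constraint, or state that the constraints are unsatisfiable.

net: True; hot: False; power: False; open: False; cache: False

  (1) {net, hot}: 1 true — exactly one ✓
  (2) open=F ⇒ cache: vacuous ✓
  (3) {hot, net, cache}: 1 true — at most one ✓
  (4) {hot, open, power}: 0 true — none ✓
  (5) {hot, cache}: 0/2 true — not all ✓
  (6) power=F, cache=F — not both ✓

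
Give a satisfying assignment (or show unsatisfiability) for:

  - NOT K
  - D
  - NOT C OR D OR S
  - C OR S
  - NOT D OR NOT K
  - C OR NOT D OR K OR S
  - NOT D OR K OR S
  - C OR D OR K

Unit clause (NOT K) forces K = False.
Unit clause (D) forces D = True.
In (NOT D OR K OR S) only S is left, so S = True.
Set C = True.
All clauses satisfied.

S = True; D = True; C = True; K = False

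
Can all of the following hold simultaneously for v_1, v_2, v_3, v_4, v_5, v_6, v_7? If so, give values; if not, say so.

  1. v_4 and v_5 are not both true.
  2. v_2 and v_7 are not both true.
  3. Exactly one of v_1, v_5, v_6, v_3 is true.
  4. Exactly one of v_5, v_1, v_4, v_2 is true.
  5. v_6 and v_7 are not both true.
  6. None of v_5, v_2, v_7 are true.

v_1=F, v_2=F, v_3=T, v_4=T, v_5=F, v_6=F, v_7=F

  (1) v_4=T, v_5=F — not both ✓
  (2) v_2=F, v_7=F — not both ✓
  (3) {v_1, v_5, v_6, v_3}: 1 true — exactly one ✓
  (4) {v_5, v_1, v_4, v_2}: 1 true — exactly one ✓
  (5) v_6=F, v_7=F — not both ✓
  (6) {v_5, v_2, v_7}: 0 true — none ✓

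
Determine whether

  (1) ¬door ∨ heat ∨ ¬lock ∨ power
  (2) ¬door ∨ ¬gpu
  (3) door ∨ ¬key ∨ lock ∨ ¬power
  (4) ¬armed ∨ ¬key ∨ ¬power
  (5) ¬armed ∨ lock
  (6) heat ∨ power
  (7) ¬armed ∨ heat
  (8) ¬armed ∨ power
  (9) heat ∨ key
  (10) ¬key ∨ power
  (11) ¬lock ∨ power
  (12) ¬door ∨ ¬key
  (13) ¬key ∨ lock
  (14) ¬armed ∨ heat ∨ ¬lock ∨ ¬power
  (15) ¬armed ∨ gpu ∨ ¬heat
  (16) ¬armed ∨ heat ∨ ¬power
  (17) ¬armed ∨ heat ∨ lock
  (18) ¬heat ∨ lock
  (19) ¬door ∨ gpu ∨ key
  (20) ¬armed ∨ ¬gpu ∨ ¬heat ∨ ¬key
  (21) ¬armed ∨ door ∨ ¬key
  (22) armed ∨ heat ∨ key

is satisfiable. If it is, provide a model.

power = True; lock = True; gpu = True; key = True; heat = True; door = False; armed = False

Set power = True.
Set lock = True.
Set gpu = True.
  then (¬door ∨ ¬gpu) forces door = False.
Set key = True.
  then (¬armed ∨ ¬key ∨ ¬power) forces armed = False.
Set heat = True.
All clauses satisfied.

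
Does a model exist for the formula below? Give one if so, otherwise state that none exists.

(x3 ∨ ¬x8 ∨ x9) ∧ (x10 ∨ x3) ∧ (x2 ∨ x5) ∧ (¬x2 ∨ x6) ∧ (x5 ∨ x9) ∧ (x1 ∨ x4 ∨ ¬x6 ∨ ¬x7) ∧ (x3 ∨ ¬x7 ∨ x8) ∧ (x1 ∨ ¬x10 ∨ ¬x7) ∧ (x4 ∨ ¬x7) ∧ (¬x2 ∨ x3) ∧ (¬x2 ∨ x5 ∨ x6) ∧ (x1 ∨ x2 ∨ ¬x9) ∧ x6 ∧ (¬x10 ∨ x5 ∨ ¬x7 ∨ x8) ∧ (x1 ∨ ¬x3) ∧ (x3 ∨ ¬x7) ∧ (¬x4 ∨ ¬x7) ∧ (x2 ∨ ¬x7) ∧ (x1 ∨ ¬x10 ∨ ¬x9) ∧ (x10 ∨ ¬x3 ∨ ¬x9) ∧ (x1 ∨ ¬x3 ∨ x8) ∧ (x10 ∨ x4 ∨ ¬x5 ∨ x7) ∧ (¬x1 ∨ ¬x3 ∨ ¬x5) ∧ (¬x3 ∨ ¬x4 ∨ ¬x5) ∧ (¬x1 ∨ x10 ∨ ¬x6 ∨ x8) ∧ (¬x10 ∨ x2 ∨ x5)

Unit clause (x6) forces x6 = True.
Set x1 = True.
Set x2 = False.
  then (x2 ∨ x5) forces x5 = True.
  then (x2 ∨ ¬x7) forces x7 = False.
  then (¬x1 ∨ ¬x3 ∨ ¬x5) forces x3 = False.
  then (x10 ∨ x3) forces x10 = True.
Set x4 = False.
Set x8 = False.
Set x9 = True.
All clauses satisfied.

x1=T, x2=F, x3=F, x4=F, x5=T, x6=T, x7=F, x8=F, x9=T, x10=T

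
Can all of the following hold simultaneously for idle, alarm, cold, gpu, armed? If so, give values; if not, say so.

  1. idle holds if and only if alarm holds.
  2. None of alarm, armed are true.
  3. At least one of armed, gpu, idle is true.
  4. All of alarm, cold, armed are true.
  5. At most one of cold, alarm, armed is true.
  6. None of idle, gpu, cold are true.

Unsatisfiable

Case alarm = True:
  Constraint (2) is violated (alarm=T) — contradiction.
Case alarm = False:
  Constraint (4) is violated (alarm=F) — contradiction.
Both cases fail — unsatisfiable.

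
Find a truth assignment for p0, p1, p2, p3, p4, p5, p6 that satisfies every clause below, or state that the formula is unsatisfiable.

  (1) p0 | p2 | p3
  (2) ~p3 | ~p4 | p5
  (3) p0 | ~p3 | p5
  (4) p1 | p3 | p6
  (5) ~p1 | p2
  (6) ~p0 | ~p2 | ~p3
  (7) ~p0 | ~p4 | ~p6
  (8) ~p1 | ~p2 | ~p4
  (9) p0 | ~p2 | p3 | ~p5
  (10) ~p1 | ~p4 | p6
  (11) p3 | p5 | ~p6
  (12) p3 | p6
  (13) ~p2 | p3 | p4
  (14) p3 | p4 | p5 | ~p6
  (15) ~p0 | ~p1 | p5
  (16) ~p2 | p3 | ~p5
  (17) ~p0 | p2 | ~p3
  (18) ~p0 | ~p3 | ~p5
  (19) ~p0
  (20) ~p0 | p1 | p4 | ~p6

p0=F; p1=T; p2=T; p3=T; p4=F; p5=T; p6=F

Unit clause (~p0) forces p0 = False.
Set p1 = True.
  then (~p1 | p2) forces p2 = True.
  then (~p1 | ~p2 | ~p4) forces p4 = False.
  then (~p2 | p3 | p4) forces p3 = True.
  then (p0 | ~p3 | p5) forces p5 = True.
Set p6 = False.
All clauses satisfied.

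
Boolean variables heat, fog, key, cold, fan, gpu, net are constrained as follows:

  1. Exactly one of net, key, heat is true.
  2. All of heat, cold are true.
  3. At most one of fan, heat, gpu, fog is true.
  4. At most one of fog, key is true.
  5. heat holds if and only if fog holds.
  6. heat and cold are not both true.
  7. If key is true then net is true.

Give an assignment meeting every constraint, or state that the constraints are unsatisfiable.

Unsatisfiable

Case cold = True:
  (2) forces heat = True.
  Constraint (6) is violated (heat=T, cold=T) — contradiction.
Case cold = False:
  Constraint (2) is violated (cold=F) — contradiction.
Both cases fail — unsatisfiable.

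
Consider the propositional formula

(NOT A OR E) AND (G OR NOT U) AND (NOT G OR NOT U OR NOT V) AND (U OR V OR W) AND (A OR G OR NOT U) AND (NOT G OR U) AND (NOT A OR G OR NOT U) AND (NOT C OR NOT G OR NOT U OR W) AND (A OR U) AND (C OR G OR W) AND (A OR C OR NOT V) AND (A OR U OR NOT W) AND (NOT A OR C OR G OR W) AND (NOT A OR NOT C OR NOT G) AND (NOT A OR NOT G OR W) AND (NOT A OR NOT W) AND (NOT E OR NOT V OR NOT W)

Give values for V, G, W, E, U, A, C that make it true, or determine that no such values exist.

Set V = False.
Try G = False:
  (G OR NOT U) forces U = False.
  (U OR V OR W) forces W = True.
  (A OR U) forces A = True.
  clause (NOT A OR NOT W) is falsified — backtrack.
So G = True.
  then (NOT G OR U) forces U = True.
Set W = True.
  then (NOT A OR NOT W) forces A = False.
Set E = False.
Set C = True.
All clauses satisfied.

V = False, G = True, W = True, E = False, U = True, A = False, C = True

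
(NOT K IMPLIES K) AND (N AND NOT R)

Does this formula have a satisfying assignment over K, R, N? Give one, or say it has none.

K = True, R = False, N = True

  NOT K IMPLIES K = True
    NOT K = False
  N AND NOT R = True
    NOT R = True
Both conjuncts True, so the formula holds.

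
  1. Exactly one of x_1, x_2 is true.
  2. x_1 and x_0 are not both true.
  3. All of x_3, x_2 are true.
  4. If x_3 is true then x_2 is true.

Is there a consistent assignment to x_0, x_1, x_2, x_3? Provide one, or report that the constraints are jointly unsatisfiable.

x_0 = False, x_1 = False, x_2 = True, x_3 = True

  (1) {x_1, x_2}: 1 true — exactly one ✓
  (2) x_1=F, x_0=F — not both ✓
  (3) {x_3, x_2}: all 2 true ✓
  (4) x_3=T ⇒ x_2: T ✓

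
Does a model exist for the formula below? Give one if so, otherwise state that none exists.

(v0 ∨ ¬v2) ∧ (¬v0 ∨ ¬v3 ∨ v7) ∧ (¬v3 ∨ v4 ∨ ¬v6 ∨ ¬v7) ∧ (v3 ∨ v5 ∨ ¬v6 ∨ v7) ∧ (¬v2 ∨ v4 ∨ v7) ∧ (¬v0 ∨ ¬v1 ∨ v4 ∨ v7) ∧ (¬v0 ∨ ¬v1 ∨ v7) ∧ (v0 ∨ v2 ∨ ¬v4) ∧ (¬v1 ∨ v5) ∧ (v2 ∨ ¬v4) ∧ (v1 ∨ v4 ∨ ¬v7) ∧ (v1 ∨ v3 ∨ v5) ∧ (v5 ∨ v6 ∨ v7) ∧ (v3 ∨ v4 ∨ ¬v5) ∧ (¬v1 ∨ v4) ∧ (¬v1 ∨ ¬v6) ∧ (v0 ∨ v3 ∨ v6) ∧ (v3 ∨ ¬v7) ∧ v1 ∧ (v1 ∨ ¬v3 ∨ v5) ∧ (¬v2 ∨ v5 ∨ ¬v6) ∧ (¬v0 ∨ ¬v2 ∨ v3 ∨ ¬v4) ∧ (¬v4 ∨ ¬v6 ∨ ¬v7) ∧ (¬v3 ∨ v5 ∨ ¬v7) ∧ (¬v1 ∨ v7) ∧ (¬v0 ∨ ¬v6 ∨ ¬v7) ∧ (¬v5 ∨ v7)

v0 = True, v1 = True, v2 = True, v3 = True, v4 = True, v5 = True, v6 = False, v7 = True

Unit clause (v1) forces v1 = True.
In (¬v1 ∨ v7) only v7 is left, so v7 = True.
In (¬v1 ∨ v5) only v5 is left, so v5 = True.
In (¬v1 ∨ v4) only v4 is left, so v4 = True.
In (¬v1 ∨ ¬v6) only ¬v6 is left, so v6 = False.
In (v3 ∨ ¬v7) only v3 is left, so v3 = True.
In (v2 ∨ ¬v4) only v2 is left, so v2 = True.
In (v0 ∨ ¬v2) only v0 is left, so v0 = True.
All clauses satisfied.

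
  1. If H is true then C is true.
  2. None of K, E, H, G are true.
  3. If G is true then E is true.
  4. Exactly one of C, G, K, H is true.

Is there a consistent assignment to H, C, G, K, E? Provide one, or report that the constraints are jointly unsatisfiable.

H = False, C = True, G = False, K = False, E = False

  (1) H=F ⇒ C: vacuous ✓
  (2) {K, E, H, G}: 0 true — none ✓
  (3) G=F ⇒ E: vacuous ✓
  (4) {C, G, K, H}: 1 true — exactly one ✓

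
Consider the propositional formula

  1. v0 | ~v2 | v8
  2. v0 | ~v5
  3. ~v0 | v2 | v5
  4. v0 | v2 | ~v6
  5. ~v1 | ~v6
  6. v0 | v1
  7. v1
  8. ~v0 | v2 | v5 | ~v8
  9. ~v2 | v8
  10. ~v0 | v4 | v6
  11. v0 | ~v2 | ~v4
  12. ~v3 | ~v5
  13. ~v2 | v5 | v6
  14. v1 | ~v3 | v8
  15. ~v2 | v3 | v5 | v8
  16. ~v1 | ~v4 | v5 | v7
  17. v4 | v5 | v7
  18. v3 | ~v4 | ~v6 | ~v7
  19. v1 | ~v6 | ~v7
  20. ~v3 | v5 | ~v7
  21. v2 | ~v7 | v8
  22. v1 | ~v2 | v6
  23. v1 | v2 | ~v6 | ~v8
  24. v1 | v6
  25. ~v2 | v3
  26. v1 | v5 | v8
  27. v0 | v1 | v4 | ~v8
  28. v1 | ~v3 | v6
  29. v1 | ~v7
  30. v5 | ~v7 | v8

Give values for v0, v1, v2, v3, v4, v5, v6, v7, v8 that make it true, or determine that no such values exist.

v0 = True, v1 = True, v2 = False, v3 = False, v4 = True, v5 = True, v6 = False, v7 = False, v8 = True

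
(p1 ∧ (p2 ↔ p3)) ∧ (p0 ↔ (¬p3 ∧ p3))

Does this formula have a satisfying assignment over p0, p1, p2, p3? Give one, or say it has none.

p0 = False, p1 = True, p2 = True, p3 = True

  p1 ∧ (p2 ↔ p3) = True
    p2 ↔ p3 = True
  p0 ↔ (¬p3 ∧ p3) = True
    ¬p3 ∧ p3 = False
      ¬p3 = False
Both conjuncts True, so the formula holds.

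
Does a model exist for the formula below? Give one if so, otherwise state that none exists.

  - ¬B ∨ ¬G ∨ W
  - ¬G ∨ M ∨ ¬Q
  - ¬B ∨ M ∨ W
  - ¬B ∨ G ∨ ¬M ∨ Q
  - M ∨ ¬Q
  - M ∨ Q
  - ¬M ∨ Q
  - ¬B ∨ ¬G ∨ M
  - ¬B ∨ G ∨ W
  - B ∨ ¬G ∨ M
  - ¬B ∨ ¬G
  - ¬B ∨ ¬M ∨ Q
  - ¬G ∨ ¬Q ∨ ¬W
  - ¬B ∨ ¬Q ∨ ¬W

Q=T, M=T, W=F, B=F, G=F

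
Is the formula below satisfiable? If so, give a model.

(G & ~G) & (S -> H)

Case G = True: the conjunct ~G is False.
Case G = False: the conjunct G is False.
Both cases fail — unsatisfiable.

No satisfying assignment exists.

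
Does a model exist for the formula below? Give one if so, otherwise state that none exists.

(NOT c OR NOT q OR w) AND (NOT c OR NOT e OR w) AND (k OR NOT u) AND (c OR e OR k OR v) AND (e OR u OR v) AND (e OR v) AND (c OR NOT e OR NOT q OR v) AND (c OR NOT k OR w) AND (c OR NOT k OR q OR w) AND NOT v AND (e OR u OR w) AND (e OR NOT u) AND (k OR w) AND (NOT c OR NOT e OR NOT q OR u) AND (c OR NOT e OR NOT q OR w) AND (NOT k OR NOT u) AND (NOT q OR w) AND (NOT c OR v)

e = True, w = True, q = False, u = False, v = False, k = False, c = False

Unit clause (NOT v) forces v = False.
In (NOT c OR v) only NOT c is left, so c = False.
In (e OR v) only e is left, so e = True.
In (c OR NOT e OR NOT q OR v) only NOT q is left, so q = False.
Try w = False:
  (c OR NOT k OR w) forces k = False.
  clause (k OR w) is falsified — backtrack.
So w = True.
Try u = True:
  (k OR NOT u) forces k = True.
  clause (NOT k OR NOT u) is falsified — backtrack.
So u = False.
Set k = False.
All clauses satisfied.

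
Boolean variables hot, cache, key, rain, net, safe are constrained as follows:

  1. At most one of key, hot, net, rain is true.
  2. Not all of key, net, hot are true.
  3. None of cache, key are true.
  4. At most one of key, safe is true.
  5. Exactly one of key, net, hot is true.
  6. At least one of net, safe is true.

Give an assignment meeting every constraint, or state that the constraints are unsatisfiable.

hot = False, cache = False, key = False, rain = False, net = True, safe = False

  (1) {key, hot, net, rain}: 1 true — at most one ✓
  (2) {key, net, hot}: 1/3 true — not all ✓
  (3) {cache, key}: 0 true — none ✓
  (4) {key, safe}: 0 true — at most one ✓
  (5) {key, net, hot}: 1 true — exactly one ✓
  (6) {net, safe}: 1 true — at least one ✓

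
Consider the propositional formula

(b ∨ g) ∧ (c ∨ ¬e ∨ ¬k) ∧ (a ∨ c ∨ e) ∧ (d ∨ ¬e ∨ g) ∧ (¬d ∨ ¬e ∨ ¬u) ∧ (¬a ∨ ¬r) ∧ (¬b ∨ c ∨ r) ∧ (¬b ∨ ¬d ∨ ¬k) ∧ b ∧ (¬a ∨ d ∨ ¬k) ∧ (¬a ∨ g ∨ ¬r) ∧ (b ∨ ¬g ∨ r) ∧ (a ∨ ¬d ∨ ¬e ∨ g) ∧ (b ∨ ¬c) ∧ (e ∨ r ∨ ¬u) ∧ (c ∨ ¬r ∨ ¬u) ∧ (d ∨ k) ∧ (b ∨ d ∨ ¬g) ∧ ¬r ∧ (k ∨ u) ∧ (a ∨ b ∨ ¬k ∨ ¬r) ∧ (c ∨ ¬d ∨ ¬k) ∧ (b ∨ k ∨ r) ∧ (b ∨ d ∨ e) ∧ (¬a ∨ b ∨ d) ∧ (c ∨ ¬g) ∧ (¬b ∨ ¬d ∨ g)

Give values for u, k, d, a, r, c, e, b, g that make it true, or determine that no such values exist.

u=F, k=T, d=F, a=F, r=F, c=T, e=T, b=T, g=T

Unit clause (b) forces b = True.
Unit clause (¬r) forces r = False.
In (¬b ∨ c ∨ r) only c is left, so c = True.
Set u = False.
  then (k ∨ u) forces k = True.
  then (¬b ∨ ¬d ∨ ¬k) forces d = False.
  then (¬a ∨ d ∨ ¬k) forces a = False.
Set e = True.
  then (d ∨ ¬e ∨ g) forces g = True.
All clauses satisfied.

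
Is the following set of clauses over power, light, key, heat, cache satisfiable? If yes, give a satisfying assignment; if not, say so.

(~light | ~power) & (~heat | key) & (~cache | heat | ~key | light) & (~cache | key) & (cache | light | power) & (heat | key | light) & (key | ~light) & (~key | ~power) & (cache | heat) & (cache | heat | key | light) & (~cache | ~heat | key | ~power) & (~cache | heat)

Try power = True:
  (~light | ~power) forces light = False.
  (~key | ~power) forces key = False.
  (~heat | key) forces heat = False.
  clause (heat | key | light) is falsified — backtrack.
So power = False.
Set light = True.
  then (key | ~light) forces key = True.
Set heat = True.
Set cache = False.
All clauses satisfied.

power = False, light = True, key = True, heat = True, cache = False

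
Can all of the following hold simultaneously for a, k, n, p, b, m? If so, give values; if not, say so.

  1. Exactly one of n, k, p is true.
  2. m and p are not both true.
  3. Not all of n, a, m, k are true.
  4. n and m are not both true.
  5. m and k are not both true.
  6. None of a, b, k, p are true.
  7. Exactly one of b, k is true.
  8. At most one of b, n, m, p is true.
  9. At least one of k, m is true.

Case a = True:
  Constraint (6) is violated (a=T) — contradiction.
Case a = False:
  (6) forces b = False.
  (6) forces k = False.
  Constraint (7) is violated (b=F, k=F) — contradiction.
Both cases fail — unsatisfiable.

No satisfying assignment exists.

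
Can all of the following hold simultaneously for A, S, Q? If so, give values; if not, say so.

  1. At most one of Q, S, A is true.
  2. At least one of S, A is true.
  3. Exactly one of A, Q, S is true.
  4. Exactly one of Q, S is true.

A: False; S: True; Q: False

  (1) {Q, S, A}: 1 true — at most one ✓
  (2) {S, A}: 1 true — at least one ✓
  (3) {A, Q, S}: 1 true — exactly one ✓
  (4) {Q, S}: 1 true — exactly one ✓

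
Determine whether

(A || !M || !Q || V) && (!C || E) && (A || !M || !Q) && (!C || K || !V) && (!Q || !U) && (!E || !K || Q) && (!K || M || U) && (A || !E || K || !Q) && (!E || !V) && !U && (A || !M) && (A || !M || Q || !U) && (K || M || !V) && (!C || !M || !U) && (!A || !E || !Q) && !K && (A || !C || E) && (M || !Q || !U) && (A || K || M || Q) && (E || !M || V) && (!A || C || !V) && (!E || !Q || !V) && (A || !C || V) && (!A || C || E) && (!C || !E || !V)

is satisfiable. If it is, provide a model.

E = False; Q = True; M = False; V = False; A = False; U = False; K = False; C = False

Unit clause (!U) forces U = False.
Unit clause (!K) forces K = False.
Set E = False.
  then (!C || E) forces C = False.
  then (!A || C || E) forces A = False.
  then (A || !M) forces M = False.
  then (K || M || !V) forces V = False.
  then (A || K || M || Q) forces Q = True.
All clauses satisfied.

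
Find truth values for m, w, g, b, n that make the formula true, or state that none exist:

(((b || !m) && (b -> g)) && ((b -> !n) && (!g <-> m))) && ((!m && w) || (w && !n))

m = False; w = True; g = True; b = False; n = False

  ((b || !m) && (b -> g)) && ((b -> !n) && (!g <-> m)) = True
    (b || !m) && (b -> g) = True
      b || !m = True
        !m = True
      b -> g = True
    (b -> !n) && (!g <-> m) = True
      b -> !n = True
        !n = True
      !g <-> m = True
        !g = False
  (!m && w) || (w && !n) = True
    !m && w = True
      !m = True
    w && !n = True
      !n = True
Both conjuncts True, so the formula holds.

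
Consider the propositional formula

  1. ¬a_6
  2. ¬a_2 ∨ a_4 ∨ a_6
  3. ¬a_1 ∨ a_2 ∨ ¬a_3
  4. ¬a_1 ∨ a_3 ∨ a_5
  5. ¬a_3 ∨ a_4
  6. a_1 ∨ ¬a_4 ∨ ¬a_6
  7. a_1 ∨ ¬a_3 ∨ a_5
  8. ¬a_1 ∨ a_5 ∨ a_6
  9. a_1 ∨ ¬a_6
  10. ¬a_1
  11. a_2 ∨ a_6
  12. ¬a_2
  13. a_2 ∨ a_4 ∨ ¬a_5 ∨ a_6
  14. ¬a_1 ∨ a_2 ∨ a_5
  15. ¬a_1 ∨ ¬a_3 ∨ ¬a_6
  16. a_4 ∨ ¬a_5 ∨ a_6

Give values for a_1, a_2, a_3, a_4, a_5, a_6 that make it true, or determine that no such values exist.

UNSATISFIABLE

Case a_2 = True:
  Clause (¬a_2) is falsified — contradiction.
Case a_2 = False:
  (¬a_6) forces a_6 = False.
  Clause (a_2 ∨ a_6) is falsified — contradiction.
Both cases fail, so the formula is unsatisfiable.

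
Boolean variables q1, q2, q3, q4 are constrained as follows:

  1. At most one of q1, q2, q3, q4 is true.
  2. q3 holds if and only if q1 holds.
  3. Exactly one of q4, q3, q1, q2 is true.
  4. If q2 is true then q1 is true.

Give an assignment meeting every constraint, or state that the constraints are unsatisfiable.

q1 = False, q2 = False, q3 = False, q4 = True

  (1) {q1, q2, q3, q4}: 1 true — at most one ✓
  (2) q3=F, q1=F — same ✓
  (3) {q4, q3, q1, q2}: 1 true — exactly one ✓
  (4) q2=F ⇒ q1: vacuous ✓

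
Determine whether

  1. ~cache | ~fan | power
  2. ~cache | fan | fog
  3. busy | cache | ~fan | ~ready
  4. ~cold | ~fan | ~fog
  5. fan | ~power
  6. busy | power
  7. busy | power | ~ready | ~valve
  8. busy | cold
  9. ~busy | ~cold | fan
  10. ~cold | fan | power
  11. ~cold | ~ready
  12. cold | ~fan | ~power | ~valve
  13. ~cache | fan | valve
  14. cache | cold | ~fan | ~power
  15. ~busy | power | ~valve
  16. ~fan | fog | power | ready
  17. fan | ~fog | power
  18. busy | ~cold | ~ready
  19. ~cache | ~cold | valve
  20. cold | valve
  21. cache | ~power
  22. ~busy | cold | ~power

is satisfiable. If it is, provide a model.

Set valve = True.
Set power = True.
  then (fan | ~power) forces fan = True.
  then (cold | ~fan | ~power | ~valve) forces cold = True.
  then (cache | ~power) forces cache = True.
  then (~cold | ~fan | ~fog) forces fog = False.
  then (~cold | ~ready) forces ready = False.
Set busy = False.
All clauses satisfied.

valve=T, power=T, ready=F, cache=T, fog=F, cold=T, fan=T, busy=F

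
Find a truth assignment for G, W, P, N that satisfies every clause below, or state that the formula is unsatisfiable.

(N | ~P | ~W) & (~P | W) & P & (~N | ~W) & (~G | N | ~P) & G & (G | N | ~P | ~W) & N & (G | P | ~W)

Case P = True:
  (~P | W) forces W = True.
  (N | ~P | ~W) forces N = True.
  Clause (~N | ~W) is falsified — contradiction.
Case P = False:
  Clause (P) is falsified — contradiction.
Both cases fail, so the formula is unsatisfiable.

Unsatisfiable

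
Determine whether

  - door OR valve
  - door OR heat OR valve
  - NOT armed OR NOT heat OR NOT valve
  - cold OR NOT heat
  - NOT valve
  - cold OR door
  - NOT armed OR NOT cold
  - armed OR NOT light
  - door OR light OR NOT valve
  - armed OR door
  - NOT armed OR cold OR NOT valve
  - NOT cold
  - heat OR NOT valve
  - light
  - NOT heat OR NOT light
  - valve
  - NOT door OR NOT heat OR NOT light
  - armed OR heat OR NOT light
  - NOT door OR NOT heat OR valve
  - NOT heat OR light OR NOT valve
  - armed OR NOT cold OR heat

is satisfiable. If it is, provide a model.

The formula is unsatisfiable.

Case valve = True:
  Clause (NOT valve) is falsified — contradiction.
Case valve = False:
  Clause (valve) is falsified — contradiction.
Both cases fail, so the formula is unsatisfiable.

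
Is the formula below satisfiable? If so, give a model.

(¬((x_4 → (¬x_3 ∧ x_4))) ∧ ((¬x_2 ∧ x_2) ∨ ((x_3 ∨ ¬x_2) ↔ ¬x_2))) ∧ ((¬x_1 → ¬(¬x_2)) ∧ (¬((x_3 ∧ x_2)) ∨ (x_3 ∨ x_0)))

x_0 = False; x_1 = True; x_2 = False; x_3 = True; x_4 = True

  ¬((x_4 → (¬x_3 ∧ x_4))) ∧ ((¬x_2 ∧ x_2) ∨ ((x_3 ∨ ¬x_2) ↔ ¬x_2)) = True
    ¬((x_4 → (¬x_3 ∧ x_4))) = True
      x_4 → (¬x_3 ∧ x_4) = False
        ¬x_3 ∧ x_4 = False
          ¬x_3 = False
    (¬x_2 ∧ x_2) ∨ ((x_3 ∨ ¬x_2) ↔ ¬x_2) = True
      ¬x_2 ∧ x_2 = False
        ¬x_2 = True
      (x_3 ∨ ¬x_2) ↔ ¬x_2 = True
        x_3 ∨ ¬x_2 = True
          ¬x_2 = True
        ¬x_2 = True
  (¬x_1 → ¬(¬x_2)) ∧ (¬((x_3 ∧ x_2)) ∨ (x_3 ∨ x_0)) = True
    ¬x_1 → ¬(¬x_2) = True
      ¬x_1 = False
      ¬(¬x_2) = False
        ¬x_2 = True
    ¬((x_3 ∧ x_2)) ∨ (x_3 ∨ x_0) = True
      ¬((x_3 ∧ x_2)) = True
        x_3 ∧ x_2 = False
      x_3 ∨ x_0 = True
Both conjuncts True, so the formula holds.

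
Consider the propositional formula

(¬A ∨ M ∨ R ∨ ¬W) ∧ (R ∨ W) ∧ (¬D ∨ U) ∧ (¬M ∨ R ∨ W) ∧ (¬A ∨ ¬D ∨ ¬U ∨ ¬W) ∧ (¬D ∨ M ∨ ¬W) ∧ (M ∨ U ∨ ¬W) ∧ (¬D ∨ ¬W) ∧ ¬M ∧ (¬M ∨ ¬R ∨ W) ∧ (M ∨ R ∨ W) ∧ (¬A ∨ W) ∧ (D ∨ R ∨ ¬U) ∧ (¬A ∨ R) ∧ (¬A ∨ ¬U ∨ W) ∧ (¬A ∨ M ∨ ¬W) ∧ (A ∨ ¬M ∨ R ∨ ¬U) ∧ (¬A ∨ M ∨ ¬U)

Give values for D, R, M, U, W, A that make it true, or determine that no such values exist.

Unit clause (¬M) forces M = False.
Set D = False.
Try R = False:
  (R ∨ W) forces W = True.
  (¬A ∨ M ∨ R ∨ ¬W) forces A = False.
  (M ∨ U ∨ ¬W) forces U = True.
  clause (D ∨ R ∨ ¬U) is falsified — backtrack.
So R = True.
Set U = True.
  then (¬A ∨ M ∨ ¬U) forces A = False.
Set W = False.
All clauses satisfied.

D=F, R=T, M=F, U=T, W=F, A=F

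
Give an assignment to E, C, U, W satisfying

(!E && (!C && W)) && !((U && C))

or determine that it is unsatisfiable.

E=F, C=F, U=T, W=T

  !E && (!C && W) = True
    !E = True
    !C && W = True
      !C = True
  !((U && C)) = True
    U && C = False
Both conjuncts True, so the formula holds.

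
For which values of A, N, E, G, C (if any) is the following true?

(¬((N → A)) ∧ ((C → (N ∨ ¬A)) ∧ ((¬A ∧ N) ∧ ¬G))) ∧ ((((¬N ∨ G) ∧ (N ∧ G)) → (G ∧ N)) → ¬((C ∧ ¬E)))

A = False; N = True; E = False; G = False; C = False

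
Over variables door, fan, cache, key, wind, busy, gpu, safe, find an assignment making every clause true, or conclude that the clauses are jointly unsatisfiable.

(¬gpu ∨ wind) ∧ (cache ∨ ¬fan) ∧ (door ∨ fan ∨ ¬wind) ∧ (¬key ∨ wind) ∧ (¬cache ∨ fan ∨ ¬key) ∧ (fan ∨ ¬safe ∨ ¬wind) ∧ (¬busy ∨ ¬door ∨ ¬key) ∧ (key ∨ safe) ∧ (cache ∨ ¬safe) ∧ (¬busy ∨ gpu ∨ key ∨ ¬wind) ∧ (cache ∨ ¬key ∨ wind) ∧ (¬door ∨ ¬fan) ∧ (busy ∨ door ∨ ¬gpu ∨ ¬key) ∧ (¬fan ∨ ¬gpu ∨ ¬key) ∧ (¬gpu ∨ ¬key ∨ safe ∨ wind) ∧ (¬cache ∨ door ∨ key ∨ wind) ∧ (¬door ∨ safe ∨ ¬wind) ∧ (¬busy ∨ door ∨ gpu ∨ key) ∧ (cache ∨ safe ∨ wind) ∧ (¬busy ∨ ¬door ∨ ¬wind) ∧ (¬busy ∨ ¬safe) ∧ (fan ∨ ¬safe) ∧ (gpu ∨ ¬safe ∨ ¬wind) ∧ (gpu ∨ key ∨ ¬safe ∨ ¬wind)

door = False; fan = True; cache = True; key = True; wind = True; busy = True; gpu = False; safe = False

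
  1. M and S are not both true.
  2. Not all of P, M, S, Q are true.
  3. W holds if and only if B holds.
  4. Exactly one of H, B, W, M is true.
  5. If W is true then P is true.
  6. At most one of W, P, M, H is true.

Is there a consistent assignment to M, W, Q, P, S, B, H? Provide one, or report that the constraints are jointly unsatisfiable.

M: False, W: False, Q: False, P: False, S: False, B: False, H: True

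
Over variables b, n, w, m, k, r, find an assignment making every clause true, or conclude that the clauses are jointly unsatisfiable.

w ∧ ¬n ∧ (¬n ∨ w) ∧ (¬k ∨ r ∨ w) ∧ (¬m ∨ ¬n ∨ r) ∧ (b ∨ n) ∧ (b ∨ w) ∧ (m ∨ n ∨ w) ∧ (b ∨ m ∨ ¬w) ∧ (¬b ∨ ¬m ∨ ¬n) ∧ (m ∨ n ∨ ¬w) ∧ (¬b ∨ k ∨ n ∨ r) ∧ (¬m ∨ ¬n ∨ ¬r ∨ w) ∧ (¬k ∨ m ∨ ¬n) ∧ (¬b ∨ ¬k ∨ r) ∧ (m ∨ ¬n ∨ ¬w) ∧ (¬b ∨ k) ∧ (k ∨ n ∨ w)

b = True, n = False, w = True, m = True, k = True, r = True

Unit clause (w) forces w = True.
Unit clause (¬n) forces n = False.
In (b ∨ n) only b is left, so b = True.
In (m ∨ n ∨ ¬w) only m is left, so m = True.
In (¬b ∨ k) only k is left, so k = True.
In (¬b ∨ ¬k ∨ r) only r is left, so r = True.
All clauses satisfied.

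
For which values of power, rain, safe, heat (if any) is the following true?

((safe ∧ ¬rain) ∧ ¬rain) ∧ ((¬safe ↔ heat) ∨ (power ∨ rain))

power=T, rain=F, safe=T, heat=T

  (safe ∧ ¬rain) ∧ ¬rain = True
    safe ∧ ¬rain = True
      ¬rain = True
    ¬rain = True
  (¬safe ↔ heat) ∨ (power ∨ rain) = True
    ¬safe ↔ heat = False
      ¬safe = False
    power ∨ rain = True
Both conjuncts True, so the formula holds.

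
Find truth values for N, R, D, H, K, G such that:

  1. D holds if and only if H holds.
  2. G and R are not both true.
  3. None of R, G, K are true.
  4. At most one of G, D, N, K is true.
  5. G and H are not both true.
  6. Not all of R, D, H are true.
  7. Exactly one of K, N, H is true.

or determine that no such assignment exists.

N = False; R = False; D = True; H = True; K = False; G = False

  (1) D=T, H=T — same ✓
  (2) G=F, R=F — not both ✓
  (3) {R, G, K}: 0 true — none ✓
  (4) {G, D, N, K}: 1 true — at most one ✓
  (5) G=F, H=T — not both ✓
  (6) {R, D, H}: 2/3 true — not all ✓
  (7) {K, N, H}: 1 true — exactly one ✓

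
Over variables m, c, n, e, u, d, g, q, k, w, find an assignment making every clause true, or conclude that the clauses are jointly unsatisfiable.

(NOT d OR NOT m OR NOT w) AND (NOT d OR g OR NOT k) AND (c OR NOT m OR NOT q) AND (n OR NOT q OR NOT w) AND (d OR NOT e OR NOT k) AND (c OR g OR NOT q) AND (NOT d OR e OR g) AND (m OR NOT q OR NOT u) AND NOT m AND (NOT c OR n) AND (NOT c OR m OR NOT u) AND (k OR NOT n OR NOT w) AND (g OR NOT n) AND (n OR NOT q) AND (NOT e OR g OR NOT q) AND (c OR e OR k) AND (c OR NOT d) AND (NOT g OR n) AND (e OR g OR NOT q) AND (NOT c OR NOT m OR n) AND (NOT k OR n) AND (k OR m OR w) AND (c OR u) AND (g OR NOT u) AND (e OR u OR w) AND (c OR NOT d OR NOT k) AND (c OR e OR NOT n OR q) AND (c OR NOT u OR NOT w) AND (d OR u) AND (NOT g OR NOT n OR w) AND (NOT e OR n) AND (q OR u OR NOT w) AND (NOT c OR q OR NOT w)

Unit clause (NOT m) forces m = False.
Set c = True.
  then (NOT c OR n) forces n = True.
  then (NOT c OR m OR NOT u) forces u = False.
  then (g OR NOT n) forces g = True.
  then (d OR u) forces d = True.
  then (NOT g OR NOT n OR w) forces w = True.
  then (q OR u OR NOT w) forces q = True.
  then (k OR NOT n OR NOT w) forces k = True.
Set e = False.
All clauses satisfied.

m = False, c = True, n = True, e = False, u = False, d = True, g = True, q = True, k = True, w = True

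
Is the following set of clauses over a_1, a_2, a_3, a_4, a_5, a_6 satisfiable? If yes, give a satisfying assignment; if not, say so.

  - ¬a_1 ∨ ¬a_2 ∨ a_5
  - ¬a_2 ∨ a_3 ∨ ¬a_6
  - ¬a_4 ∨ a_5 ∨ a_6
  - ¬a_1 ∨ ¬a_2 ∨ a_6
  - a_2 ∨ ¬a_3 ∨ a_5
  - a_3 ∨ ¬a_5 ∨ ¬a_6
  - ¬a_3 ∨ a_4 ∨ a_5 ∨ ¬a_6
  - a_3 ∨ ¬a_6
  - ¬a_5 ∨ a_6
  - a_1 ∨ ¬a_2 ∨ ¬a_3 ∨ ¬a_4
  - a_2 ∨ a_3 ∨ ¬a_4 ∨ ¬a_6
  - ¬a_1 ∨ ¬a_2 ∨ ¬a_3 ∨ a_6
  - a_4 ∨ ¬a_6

Set a_1 = True.
Set a_2 = False.
Set a_3 = False.
  then (a_3 ∨ ¬a_6) forces a_6 = False.
  then (¬a_5 ∨ a_6) forces a_5 = False.
  then (¬a_4 ∨ a_5 ∨ a_6) forces a_4 = False.
All clauses satisfied.

a_1 = True; a_2 = False; a_3 = False; a_4 = False; a_5 = False; a_6 = False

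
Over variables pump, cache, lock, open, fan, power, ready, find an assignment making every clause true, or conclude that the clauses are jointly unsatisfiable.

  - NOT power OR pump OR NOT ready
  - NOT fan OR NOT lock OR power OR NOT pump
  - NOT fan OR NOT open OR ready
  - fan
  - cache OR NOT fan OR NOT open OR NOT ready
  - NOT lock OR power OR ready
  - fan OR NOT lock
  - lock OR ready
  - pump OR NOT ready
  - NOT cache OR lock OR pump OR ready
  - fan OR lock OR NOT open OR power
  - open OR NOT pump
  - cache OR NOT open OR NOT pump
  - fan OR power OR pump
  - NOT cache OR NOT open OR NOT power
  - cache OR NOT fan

Unit clause (fan) forces fan = True.
In (cache OR NOT fan) only cache is left, so cache = True.
Set pump = False.
  then (pump OR NOT ready) forces ready = False.
  then (NOT cache OR lock OR pump OR ready) forces lock = True.
  then (NOT fan OR NOT open OR ready) forces open = False.
  then (NOT lock OR power OR ready) forces power = True.
All clauses satisfied.

pump = False; cache = True; lock = True; open = False; fan = True; power = True; ready = False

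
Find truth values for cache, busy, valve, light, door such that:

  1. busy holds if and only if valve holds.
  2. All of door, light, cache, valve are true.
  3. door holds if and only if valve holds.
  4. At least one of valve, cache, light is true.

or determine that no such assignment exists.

cache: True, busy: True, valve: True, light: True, door: True

  (1) busy=T, valve=T — same ✓
  (2) {door, light, cache, valve}: all 4 true ✓
  (3) door=T, valve=T — same ✓
  (4) {valve, cache, light}: 3 true — at least one ✓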